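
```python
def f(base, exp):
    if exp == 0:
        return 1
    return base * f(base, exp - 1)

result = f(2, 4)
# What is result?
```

f(2, 4) = 2 * 2 * 2 * 2 = 16

Answer: 16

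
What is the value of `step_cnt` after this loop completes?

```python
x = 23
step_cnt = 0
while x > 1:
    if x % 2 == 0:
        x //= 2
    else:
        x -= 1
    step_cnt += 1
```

Steps to reduce 23 to 1
`step_cnt` takes the values: 0 → 1 → 2 → 3 → 4 → 5 → 6 → 7

Answer: 7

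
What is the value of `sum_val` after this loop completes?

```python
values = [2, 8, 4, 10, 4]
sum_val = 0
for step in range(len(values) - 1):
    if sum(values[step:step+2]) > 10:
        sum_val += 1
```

Count windows with sum > 10
`sum_val` takes the values: 0 → 1 → 2 → 3

Answer: 3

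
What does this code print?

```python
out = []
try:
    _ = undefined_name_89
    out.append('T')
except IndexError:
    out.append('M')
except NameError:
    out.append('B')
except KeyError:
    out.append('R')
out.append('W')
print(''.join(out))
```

Execution trace: 'B' (except NameError) → 'W' (after the try/except). Output: BW

Answer: BW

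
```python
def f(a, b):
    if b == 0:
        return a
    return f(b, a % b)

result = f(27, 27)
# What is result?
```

f(27, 27) -> f(27, 0) -> 27

Answer: 27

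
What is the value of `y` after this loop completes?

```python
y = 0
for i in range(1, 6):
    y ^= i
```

XOR of 1 to 5
`y` takes the values: 0 → 1 → 3 → 0 → 4 → 1

Answer: 1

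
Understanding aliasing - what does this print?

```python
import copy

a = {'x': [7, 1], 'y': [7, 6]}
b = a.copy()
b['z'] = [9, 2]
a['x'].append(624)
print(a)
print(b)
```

Key concept: shallow copy of dict with mutable values.
Step by step:
`a = {'x': [7, 1], 'y': [7, 6]}` → a = {'x': [7, 1], 'y': [7, 6]}
`b = a.copy()` → b = {'x': [7, 1], 'y': [7, 6]}
`b['z'] = [9, 2]` → b = {'x': [7, 1], 'y': [7, 6], 'z': [9, 2]}
`a['x'].append(624)` → a = {'x': [7, 1, 624], 'y': [7, 6]}; b = {'x': [7, 1, 624], 'y': [7, 6], 'z': [9, 2]}
`print(a)` → prints {'x': [7, 1, 624], 'y': [7, 6]}
`print(b)` → prints {'x': [7, 1, 624], 'y': [7, 6], 'z': [9, 2]}

Answer:
{'x': [7, 1, 624], 'y': [7, 6]}
{'x': [7, 1, 624], 'y': [7, 6], 'z': [9, 2]}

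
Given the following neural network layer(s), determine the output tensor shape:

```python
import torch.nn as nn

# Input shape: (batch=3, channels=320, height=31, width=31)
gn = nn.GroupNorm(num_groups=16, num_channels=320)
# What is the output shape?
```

Input: (3, 320, 31, 31) -> Output: (3, 320, 31, 31)

Answer: (3, 320, 31, 31)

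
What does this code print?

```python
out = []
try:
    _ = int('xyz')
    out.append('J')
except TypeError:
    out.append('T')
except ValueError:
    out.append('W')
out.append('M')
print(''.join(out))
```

Execution trace: 'W' (except ValueError) → 'M' (after the try/except). Output: WM

Answer: WM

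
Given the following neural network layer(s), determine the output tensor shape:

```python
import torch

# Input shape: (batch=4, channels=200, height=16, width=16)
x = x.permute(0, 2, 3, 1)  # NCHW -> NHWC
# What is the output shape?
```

Input: (4, 200, 16, 16) -> Output: (4, 16, 16, 200)

Answer: (4, 16, 16, 200)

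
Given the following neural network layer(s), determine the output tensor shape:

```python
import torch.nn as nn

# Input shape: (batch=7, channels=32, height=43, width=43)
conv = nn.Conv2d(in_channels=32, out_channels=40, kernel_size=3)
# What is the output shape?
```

Input: (7, 32, 43, 43) -> Output: (7, 40, 41, 41)

Answer: (7, 40, 41, 41)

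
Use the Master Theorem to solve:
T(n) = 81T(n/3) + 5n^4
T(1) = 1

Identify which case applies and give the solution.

a=81, b=3, f(n)=5n^4. log_3(81) = 4. Since c=4 = 4, Case 2 applies: T(n) = Θ(n^log_b(a) · log n) = O(n^4 log n).

Answer: O(n^4 log n) - Case 2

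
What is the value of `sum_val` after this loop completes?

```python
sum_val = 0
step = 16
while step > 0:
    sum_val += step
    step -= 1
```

Sum 16 down to 1
`sum_val` takes the values: 0 → 16 → 31 → 45 → 58 → 70 → 81 → 91 → 100 → 108 → 115 → 121 → 126 → 130 → 133 → 135 → 136

Answer: 136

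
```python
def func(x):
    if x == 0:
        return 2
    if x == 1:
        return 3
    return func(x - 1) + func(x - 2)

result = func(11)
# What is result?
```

Build up from base cases: func(0)=2, func(1)=3, func(2)=5, func(3)=8, func(4)=13, func(5)=21, func(6)=34, ..., func(11)=377

Answer: 377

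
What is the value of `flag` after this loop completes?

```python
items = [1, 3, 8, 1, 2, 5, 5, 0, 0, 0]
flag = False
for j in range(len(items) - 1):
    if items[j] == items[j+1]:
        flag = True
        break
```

Check consecutive duplicates in [1, 3, 8, 1, 2, 5, 5, 0, 0, 0]
`flag` takes the values: False → True

Answer: True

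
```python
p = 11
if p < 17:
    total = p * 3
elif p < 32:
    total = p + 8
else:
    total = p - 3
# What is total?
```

Trace:
`p = 11` → p = 11
`if p < 17: ...` → p < 17 is True → total = 33
So total = 33

Answer: 33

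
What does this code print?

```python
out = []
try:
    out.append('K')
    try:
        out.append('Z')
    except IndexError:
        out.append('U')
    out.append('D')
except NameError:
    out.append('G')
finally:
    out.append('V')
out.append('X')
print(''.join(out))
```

Execution trace: 'K' (try body) → 'Z' (inner try body, no exception) → 'D' (try body, no exception) → 'V' (finally) → 'X' (after the try/except). Output: KZDVX

Answer: KZDVX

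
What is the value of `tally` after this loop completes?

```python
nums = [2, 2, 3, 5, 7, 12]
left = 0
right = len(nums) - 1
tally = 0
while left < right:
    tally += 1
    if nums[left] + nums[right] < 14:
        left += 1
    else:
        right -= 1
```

Steps to find pair summing to 14
`tally` takes the values: 0 → 1 → 2 → 3 → 4 → 5

Answer: 5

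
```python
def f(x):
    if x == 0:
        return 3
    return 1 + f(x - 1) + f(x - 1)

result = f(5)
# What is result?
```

f(x) = 1 + 2·f(x-1), f(0)=3. Closed form: (3+1)·2^5 - 1 = 127.

Answer: 127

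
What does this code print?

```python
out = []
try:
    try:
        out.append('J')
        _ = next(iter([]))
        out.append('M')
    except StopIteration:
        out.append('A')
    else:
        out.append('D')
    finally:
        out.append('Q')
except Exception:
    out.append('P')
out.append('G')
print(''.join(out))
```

Execution trace: 'J' (inner try body) → 'A' (inner except StopIteration) → 'Q' (inner finally) → 'G' (after the try/except). Output: JAQG

Answer: JAQG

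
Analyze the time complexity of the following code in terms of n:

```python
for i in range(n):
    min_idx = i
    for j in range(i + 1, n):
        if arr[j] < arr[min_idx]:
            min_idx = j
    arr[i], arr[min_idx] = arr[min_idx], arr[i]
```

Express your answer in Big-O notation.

This is Selection sort. Time complexity: O(n²).

Answer: O(n²)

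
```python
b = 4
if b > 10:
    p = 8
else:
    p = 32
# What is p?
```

Trace:
`b = 4` → b = 4
`if b > 10: ...` → b > 10 is False, take else branch → p = 32
So p = 32

Answer: 32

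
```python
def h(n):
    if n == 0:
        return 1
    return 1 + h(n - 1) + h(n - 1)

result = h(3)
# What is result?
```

h(n) = 1 + 2·h(n-1), h(0)=1. Closed form: (1+1)·2^3 - 1 = 15.

Answer: 15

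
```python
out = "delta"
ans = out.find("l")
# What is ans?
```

Trace:
`out = "delta"` → out = 'delta'
`ans = out.find("l")` → ans = 2
So ans = 2

Answer: 2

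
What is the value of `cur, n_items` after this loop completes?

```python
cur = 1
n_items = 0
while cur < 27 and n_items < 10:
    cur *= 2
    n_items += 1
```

Double until >= 27 or 10 iterations
`cur, n_items` takes the values: (1, 0) → (2, 0) → (2, 1) → (4, 1) → (4, 2) → (8, 2) → (8, 3) → (16, 3) → (16, 4) → (32, 4) → (32, 5)

Answer: 32, 5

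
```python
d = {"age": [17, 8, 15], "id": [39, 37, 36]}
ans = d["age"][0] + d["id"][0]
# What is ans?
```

Trace:
`d = {"age": [17, 8, 15], "id": [39, 37, 36]}` → d = {'age': [17, 8, 15], 'id': [39, 37, 36]}
`ans = d["age"][0] + d["id"][0]` → ans = 56
So ans = 56

Answer: 56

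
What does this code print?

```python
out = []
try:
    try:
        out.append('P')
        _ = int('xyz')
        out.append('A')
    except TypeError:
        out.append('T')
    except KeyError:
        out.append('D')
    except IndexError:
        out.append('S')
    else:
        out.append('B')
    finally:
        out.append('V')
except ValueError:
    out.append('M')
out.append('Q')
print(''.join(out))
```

Execution trace: 'P' (inner try body) → 'V' (inner finally) → 'M' (outer except ValueError) → 'Q' (after the try/except). Output: PVMQ

Answer: PVMQ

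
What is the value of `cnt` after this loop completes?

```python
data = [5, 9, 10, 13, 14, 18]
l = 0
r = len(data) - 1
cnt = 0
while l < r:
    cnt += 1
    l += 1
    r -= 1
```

Iterations until pointers meet (list length 6)
`cnt` takes the values: 0 → 1 → 2 → 3

Answer: 3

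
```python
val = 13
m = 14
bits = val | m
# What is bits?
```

Trace:
`val = 13` → val = 13
`m = 14` → m = 14
`bits = val | m` → bits = 15
So bits = 15

Answer: 15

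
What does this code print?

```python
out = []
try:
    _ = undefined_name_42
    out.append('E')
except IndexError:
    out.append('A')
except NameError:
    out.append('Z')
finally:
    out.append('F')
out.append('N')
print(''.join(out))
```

Execution trace: 'Z' (except NameError) → 'F' (finally) → 'N' (after the try/except). Output: ZFN

Answer: ZFN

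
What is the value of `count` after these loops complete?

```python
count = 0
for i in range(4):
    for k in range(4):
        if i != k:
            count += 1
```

4² - 4 (exclude diagonal)
`count` takes the values: 0 → 1 → 2 → 3 → 4 → 5 → 6 → 7 → 8 → 9 → 10 → 11 → 12

Answer: 12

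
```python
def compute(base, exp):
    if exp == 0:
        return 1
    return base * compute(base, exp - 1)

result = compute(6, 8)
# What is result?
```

compute(6, 8) = 6 * 6 * 6 * 6 * 6 * 6 * 6 * 6 = 1679616

Answer: 1679616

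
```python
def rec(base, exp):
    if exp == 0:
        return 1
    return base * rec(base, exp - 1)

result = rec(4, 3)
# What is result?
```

rec(4, 3) = 4 * 4 * 4 = 64

Answer: 64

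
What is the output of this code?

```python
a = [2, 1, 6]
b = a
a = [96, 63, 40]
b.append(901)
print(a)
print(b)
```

Key concept: rebinding vs mutation: a is rebound to a new list, b still points at the original.
Step by step:
`a = [2, 1, 6]` → a = [2, 1, 6]
`b = a` → b = [2, 1, 6] (same object as a)
`a = [96, 63, 40]` → a = [96, 63, 40]
`b.append(901)` → b = [2, 1, 6, 901]
`print(a)` → prints [96, 63, 40]
`print(b)` → prints [2, 1, 6, 901]

Answer:
[96, 63, 40]
[2, 1, 6, 901]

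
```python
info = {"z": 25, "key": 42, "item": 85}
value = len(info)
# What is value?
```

Trace:
`info = {"z": 25, "key": 42, "item": 85}` → info = {'z': 25, 'key': 42, 'item': 85}
`value = len(info)` → value = 3
So value = 3

Answer: 3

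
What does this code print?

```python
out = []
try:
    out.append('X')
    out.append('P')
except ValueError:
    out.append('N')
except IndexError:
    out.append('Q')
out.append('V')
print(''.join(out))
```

Execution trace: 'X' (try body) → 'P' (try body, no exception) → 'V' (after the try/except). Output: XPV

Answer: XPV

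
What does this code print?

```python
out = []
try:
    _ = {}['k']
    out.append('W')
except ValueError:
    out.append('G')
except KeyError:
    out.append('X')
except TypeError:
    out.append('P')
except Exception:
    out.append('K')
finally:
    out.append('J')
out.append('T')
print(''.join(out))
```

Execution trace: 'X' (except KeyError) → 'J' (finally) → 'T' (after the try/except). Output: XJT

Answer: XJT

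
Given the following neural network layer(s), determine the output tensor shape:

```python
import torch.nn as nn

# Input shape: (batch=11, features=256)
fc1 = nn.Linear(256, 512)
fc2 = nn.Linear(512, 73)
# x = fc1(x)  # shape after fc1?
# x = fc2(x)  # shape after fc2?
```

Input: (11, 256) -> after fc1: (11, 512) -> Output: (11, 73)

Answer: (11, 73)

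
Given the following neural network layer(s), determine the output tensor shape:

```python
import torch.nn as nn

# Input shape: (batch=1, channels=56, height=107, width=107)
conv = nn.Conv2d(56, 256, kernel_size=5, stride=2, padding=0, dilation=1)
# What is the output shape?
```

Input: (1, 56, 107, 107) -> Output: (1, 256, 52, 52)

Answer: (1, 256, 52, 52)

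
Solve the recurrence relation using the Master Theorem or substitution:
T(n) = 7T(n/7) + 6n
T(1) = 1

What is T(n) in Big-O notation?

By Master Theorem: a=7, b=7, f(n)=6n. Since log_7(7) = 1 and f(n) = Θ(n^1), Case 2 applies. T(n) = O(n log n).

Answer: O(n log n)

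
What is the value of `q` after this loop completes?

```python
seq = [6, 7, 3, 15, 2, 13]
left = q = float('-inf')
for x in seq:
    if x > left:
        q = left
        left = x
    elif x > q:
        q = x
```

Second largest (with repeats) in [6, 7, 3, 15, 2, 13]
`q` takes the values: -inf → 6 → 7 → 13

Answer: 13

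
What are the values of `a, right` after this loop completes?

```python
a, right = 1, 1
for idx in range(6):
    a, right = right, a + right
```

Fibonacci: after 6 iterations
`a, right` takes the values: (1, 1) → (1, 2) → (2, 3) → (3, 5) → (5, 8) → (8, 13) → (13, 21)

Answer: 13, 21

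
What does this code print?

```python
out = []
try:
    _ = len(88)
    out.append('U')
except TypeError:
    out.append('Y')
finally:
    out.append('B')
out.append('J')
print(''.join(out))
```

Execution trace: 'Y' (except TypeError) → 'B' (finally) → 'J' (after the try/except). Output: YBJ

Answer: YBJ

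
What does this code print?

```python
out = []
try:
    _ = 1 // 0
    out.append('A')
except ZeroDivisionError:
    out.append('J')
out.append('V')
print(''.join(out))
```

Execution trace: 'J' (except ZeroDivisionError) → 'V' (after the try/except). Output: JV

Answer: JV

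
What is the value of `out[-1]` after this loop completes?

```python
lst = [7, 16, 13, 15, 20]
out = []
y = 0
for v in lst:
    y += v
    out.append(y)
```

Cumulative sum ends at 71
`out` takes the values: [] → [7] → [7, 23] → [7, 23, 36] → [7, 23, 36, 51] → [7, 23, 36, 51, 71]
So `out[-1]` = 71

Answer: 71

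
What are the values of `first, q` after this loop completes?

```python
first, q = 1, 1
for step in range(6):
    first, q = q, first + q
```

Fibonacci: after 6 iterations
`first, q` takes the values: (1, 1) → (1, 2) → (2, 3) → (3, 5) → (5, 8) → (8, 13) → (13, 21)

Answer: 13, 21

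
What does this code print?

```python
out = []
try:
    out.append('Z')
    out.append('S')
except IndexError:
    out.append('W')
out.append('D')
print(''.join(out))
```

Execution trace: 'Z' (try body) → 'S' (try body, no exception) → 'D' (after the try/except). Output: ZSD

Answer: ZSD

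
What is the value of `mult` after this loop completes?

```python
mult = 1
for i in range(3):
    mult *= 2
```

2^3 = 8
`mult` takes the values: 1 → 2 → 4 → 8

Answer: 8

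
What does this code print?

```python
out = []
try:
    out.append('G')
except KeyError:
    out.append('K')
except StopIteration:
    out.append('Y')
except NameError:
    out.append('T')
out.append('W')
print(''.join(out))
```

Execution trace: 'G' (try body, no exception) → 'W' (after the try/except). Output: GW

Answer: GW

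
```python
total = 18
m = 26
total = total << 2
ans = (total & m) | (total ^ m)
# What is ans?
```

Trace:
`total = 18` → total = 18
`m = 26` → m = 26
`total = total << 2` → total = 72
`ans = (total & m) | (total ^ m)` → ans = 90
So ans = 90

Answer: 90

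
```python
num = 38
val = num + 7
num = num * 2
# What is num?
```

Trace:
`num = 38` → num = 38
`val = num + 7` → val = 45
`num = num * 2` → num = 76
So num = 76

Answer: 76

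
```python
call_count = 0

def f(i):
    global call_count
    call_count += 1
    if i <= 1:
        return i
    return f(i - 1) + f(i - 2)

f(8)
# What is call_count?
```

Calls(i) = 1 + Calls(i-1) + Calls(i-2); Calls(0)=Calls(1)=1. For i=8 this gives 67.

Answer: 67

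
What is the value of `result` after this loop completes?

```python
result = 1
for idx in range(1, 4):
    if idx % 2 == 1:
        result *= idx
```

Product of odd numbers 1 to 3
`result` takes the values: 1 → 3

Answer: 3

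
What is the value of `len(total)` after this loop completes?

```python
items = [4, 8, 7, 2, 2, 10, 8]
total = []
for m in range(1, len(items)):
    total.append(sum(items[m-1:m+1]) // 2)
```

Number of 2-element averages
`total` takes the values: [] → [6] → [6, 7] → [6, 7, 4] → [6, 7, 4, 2] → [6, 7, 4, 2, 6] → [6, 7, 4, 2, 6, 9]
So `len(total)` = 6

Answer: 6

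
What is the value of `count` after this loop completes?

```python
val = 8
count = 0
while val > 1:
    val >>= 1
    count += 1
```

Count right shifts until 1
`count` takes the values: 0 → 1 → 2 → 3

Answer: 3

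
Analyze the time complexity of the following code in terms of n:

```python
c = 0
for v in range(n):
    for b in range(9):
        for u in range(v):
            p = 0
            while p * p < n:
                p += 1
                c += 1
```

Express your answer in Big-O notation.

Each loop level contributes: n × 1 × n × √n. Multiplying the contributions gives O(n^2√n).

Answer: O(n^2√n)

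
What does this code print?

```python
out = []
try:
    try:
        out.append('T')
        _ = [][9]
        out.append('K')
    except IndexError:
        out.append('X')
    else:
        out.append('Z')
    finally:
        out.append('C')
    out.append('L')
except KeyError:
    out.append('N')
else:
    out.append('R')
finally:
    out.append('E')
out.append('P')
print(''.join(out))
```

Execution trace: 'T' (inner try body) → 'X' (inner except IndexError) → 'C' (inner finally) → 'L' (try body, no exception) → 'R' (else) → 'E' (finally) → 'P' (after the try/except). Output: TXCLREP

Answer: TXCLREP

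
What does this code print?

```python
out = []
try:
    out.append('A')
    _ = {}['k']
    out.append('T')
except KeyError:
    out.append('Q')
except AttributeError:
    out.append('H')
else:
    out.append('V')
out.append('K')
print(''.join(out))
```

Execution trace: 'A' (try body) → 'Q' (except KeyError) → 'K' (after the try/except). Output: AQK

Answer: AQK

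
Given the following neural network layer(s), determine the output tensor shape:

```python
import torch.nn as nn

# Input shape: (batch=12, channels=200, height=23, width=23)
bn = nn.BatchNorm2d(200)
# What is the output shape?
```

Input: (12, 200, 23, 23) -> Output: (12, 200, 23, 23)

Answer: (12, 200, 23, 23)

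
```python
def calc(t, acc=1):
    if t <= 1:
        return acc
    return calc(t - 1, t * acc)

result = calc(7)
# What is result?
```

Accumulator trace (n, acc): (7, 1) -> (6, 7) -> (5, 42) -> (4, 210) -> (3, 840) -> (2, 2520) -> (1, 5040) -> return 5040

Answer: 5040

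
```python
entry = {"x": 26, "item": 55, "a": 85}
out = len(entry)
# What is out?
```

Trace:
`entry = {"x": 26, "item": 55, "a": 85}` → entry = {'x': 26, 'item': 55, 'a': 85}
`out = len(entry)` → out = 3
So out = 3

Answer: 3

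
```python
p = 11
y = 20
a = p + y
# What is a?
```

Trace:
`p = 11` → p = 11
`y = 20` → y = 20
`a = p + y` → a = 31
So a = 31

Answer: 31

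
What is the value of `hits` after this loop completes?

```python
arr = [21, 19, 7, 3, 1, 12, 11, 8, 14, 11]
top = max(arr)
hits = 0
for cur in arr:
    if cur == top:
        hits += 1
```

Count of max value 21 in [21, 19, 7, 3, 1, 12, 11, 8, 14, 11]
`hits` takes the values: 0 → 1

Answer: 1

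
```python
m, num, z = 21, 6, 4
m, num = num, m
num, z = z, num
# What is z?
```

Trace:
`m, num, z = 21, 6, 4` → m = 21; num = 6; z = 4
`m, num = num, m` → m = 6; num = 21
`num, z = z, num` → num = 4; z = 21
So z = 21

Answer: 21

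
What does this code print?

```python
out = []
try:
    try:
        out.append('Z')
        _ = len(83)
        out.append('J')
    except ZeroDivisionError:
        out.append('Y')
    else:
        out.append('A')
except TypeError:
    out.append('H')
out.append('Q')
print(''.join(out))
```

Execution trace: 'Z' (inner try body) → 'H' (outer except TypeError) → 'Q' (after the try/except). Output: ZHQ

Answer: ZHQ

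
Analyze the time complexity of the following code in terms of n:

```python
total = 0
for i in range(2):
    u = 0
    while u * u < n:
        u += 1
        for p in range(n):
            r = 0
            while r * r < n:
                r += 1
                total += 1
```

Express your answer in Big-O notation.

Each loop level contributes: 1 × √n × n × √n. Multiplying the contributions gives O(n^2).

Answer: O(n^2)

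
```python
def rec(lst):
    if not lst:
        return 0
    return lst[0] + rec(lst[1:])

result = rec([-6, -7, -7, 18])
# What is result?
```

(-6) + (-7) + (-7) + 18 + 0 = -2

Answer: -2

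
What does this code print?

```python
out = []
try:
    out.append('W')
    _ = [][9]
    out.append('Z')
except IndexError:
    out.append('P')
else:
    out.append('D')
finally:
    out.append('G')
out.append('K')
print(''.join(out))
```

Execution trace: 'W' (try body) → 'P' (except IndexError) → 'G' (finally) → 'K' (after the try/except). Output: WPGK

Answer: WPGK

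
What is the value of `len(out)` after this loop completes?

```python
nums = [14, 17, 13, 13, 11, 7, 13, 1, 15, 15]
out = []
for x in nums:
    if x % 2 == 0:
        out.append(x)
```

Count even numbers in [14, 17, 13, 13, 11, 7, 13, 1, 15, 15]
`out` takes the values: [] → [14]
So `len(out)` = 1

Answer: 1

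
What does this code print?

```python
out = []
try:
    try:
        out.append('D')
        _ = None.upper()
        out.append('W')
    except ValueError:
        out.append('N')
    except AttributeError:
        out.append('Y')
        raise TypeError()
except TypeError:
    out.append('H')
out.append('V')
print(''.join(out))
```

Execution trace: 'D' (inner try body) → 'Y' (inner except AttributeError) → 'H' (outer except TypeError) → 'V' (after the try/except). Output: DYHV

Answer: DYHV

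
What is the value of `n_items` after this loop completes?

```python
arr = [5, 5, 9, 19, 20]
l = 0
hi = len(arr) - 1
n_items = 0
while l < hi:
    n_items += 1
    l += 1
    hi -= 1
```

Iterations until pointers meet (list length 5)
`n_items` takes the values: 0 → 1 → 2

Answer: 2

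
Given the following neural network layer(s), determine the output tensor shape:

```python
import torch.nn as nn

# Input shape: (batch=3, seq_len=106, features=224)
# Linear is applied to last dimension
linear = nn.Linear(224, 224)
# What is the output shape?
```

Input: (3, 106, 224) -> Output: (3, 106, 224)

Answer: (3, 106, 224)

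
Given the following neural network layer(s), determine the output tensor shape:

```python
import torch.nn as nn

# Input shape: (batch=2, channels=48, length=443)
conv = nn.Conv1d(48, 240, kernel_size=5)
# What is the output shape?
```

Input: (2, 48, 443) -> Output: (2, 240, 439)

Answer: (2, 240, 439)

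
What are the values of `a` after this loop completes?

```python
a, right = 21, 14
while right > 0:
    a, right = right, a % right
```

GCD of 21 and 14
`a` takes the values: 21 → 14 → 7

Answer: 7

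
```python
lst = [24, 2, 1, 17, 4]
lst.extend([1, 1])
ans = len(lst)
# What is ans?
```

Trace:
`lst = [24, 2, 1, 17, 4]` → lst = [24, 2, 1, 17, 4]
`lst.extend([1, 1])` → lst = [24, 2, 1, 17, 4, 1, 1]
`ans = len(lst)` → ans = 7
So ans = 7

Answer: 7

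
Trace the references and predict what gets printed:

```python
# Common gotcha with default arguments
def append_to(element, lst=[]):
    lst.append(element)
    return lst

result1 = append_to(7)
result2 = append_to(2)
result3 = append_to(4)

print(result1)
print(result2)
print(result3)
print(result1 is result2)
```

Key concept: mutable default argument gotcha.
Step by step:
`result1 = append_to(7)` → result1 = [7]
`result2 = append_to(2)` → result1 = [7, 2] (same object as result2); result2 = [7, 2] (same object as result1)
`result3 = append_to(4)` → result1 = [7, 2, 4] (same object as result2, result3); result2 = [7, 2, 4] (same object as result1, result3); result3 = [7, 2, 4] (same object as result1, result2)
`print(result1)` → prints [7, 2, 4]
`print(result2)` → prints [7, 2, 4]
`print(result3)` → prints [7, 2, 4]
`print(result1 is result2)` → prints True

Answer:
[7, 2, 4]
[7, 2, 4]
[7, 2, 4]
True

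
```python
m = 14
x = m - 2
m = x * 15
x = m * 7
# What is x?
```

Trace:
`m = 14` → m = 14
`x = m - 2` → x = 12
`m = x * 15` → m = 180
`x = m * 7` → x = 1260
So x = 1260

Answer: 1260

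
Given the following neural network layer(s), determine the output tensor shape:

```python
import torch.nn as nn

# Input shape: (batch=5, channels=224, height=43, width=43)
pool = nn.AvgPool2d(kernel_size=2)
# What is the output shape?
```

Input: (5, 224, 43, 43) -> Output: (5, 224, 21, 21)

Answer: (5, 224, 21, 21)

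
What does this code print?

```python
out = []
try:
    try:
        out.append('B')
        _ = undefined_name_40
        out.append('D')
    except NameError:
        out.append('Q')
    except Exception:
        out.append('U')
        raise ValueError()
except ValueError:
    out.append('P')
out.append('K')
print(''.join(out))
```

Execution trace: 'B' (inner try body) → 'Q' (inner except NameError) → 'K' (after the try/except). Output: BQK

Answer: BQK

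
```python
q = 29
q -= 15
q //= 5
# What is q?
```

Trace:
`q = 29` → q = 29
`q -= 15` → q = 14
`q //= 5` → q = 2
So q = 2

Answer: 2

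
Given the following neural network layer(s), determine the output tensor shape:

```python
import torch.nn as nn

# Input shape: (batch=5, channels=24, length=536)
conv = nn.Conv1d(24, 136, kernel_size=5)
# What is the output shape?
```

Input: (5, 24, 536) -> Output: (5, 136, 532)

Answer: (5, 136, 532)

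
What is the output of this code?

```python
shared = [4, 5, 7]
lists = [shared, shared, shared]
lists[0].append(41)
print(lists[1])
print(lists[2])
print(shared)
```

Key concept: list of same reference.
Step by step:
`shared = [4, 5, 7]` → shared = [4, 5, 7]
`lists = [shared, shared, shared]` → lists = [[4, 5, 7], [4, 5, 7], [4, 5, 7]]
`lists[0].append(41)` → shared = [4, 5, 7, 41]; lists = [[4, 5, 7, 41], [4, 5, 7, 41], [4, 5, 7, 41]]
`print(lists[1])` → prints [4, 5, 7, 41]
`print(lists[2])` → prints [4, 5, 7, 41]
`print(shared)` → prints [4, 5, 7, 41]

Answer:
[4, 5, 7, 41]
[4, 5, 7, 41]
[4, 5, 7, 41]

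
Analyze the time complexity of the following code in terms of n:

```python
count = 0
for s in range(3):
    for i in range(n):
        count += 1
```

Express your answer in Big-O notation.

Each loop level contributes: 1 × n. Multiplying the contributions gives O(n).

Answer: O(n)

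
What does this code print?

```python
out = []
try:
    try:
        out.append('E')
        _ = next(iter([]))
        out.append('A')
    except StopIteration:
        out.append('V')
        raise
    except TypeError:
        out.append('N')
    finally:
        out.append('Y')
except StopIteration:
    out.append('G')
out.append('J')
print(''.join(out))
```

Execution trace: 'E' (inner try body) → 'V' (inner except StopIteration) → 'Y' (inner finally) → 'G' (outer except StopIteration) → 'J' (after the try/except). Output: EVYGJ

Answer: EVYGJ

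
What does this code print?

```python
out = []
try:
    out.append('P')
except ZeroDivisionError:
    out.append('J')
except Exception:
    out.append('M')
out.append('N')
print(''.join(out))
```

Execution trace: 'P' (try body, no exception) → 'N' (after the try/except). Output: PN

Answer: PN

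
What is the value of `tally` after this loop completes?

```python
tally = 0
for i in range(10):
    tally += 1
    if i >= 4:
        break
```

Loop breaks when i reaches 4, tally is 5
`tally` takes the values: 0 → 1 → 2 → 3 → 4 → 5

Answer: 5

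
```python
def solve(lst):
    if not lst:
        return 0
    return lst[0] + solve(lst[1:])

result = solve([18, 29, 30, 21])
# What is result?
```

18 + 29 + 30 + 21 + 0 = 98

Answer: 98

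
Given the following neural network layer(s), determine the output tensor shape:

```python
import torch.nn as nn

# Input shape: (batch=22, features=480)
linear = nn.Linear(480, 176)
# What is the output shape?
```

Input: (22, 480) -> Output: (22, 176)

Answer: (22, 176)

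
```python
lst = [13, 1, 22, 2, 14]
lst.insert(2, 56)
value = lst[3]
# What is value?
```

Trace:
`lst = [13, 1, 22, 2, 14]` → lst = [13, 1, 22, 2, 14]
`lst.insert(2, 56)` → lst = [13, 1, 56, 22, 2, 14]
`value = lst[3]` → value = 22
So value = 22

Answer: 22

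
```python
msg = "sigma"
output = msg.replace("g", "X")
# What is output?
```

Trace:
`msg = "sigma"` → msg = 'sigma'
`output = msg.replace("g", "X")` → output = 'siXma'
So output = 'siXma'

Answer: 'siXma'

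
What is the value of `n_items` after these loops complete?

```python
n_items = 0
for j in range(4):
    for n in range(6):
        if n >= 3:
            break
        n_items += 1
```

Inner breaks at 3, outer runs 4 times
`n_items` takes the values: 0 → 1 → 2 → 3 → 4 → 5 → 6 → 7 → 8 → 9 → 10 → 11 → 12

Answer: 12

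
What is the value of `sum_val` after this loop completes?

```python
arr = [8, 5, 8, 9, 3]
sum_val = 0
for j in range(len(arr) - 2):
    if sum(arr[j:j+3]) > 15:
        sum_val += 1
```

Count windows with sum > 15
`sum_val` takes the values: 0 → 1 → 2 → 3

Answer: 3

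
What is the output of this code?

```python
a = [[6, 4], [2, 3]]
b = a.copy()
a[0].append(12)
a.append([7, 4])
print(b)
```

Key concept: shallow copy with nested lists.
Step by step:
`a = [[6, 4], [2, 3]]` → a = [[6, 4], [2, 3]]
`b = a.copy()` → b = [[6, 4], [2, 3]]
`a[0].append(12)` → a = [[6, 4, 12], [2, 3]]; b = [[6, 4, 12], [2, 3]]
`a.append([7, 4])` → a = [[6, 4, 12], [2, 3], [7, 4]]
`print(b)` → prints [[6, 4, 12], [2, 3]]

Answer: [[6, 4, 12], [2, 3]]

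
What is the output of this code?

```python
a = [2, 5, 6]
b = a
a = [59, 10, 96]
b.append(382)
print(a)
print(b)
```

Key concept: rebinding vs mutation: a is rebound to a new list, b still points at the original.
Step by step:
`a = [2, 5, 6]` → a = [2, 5, 6]
`b = a` → b = [2, 5, 6] (same object as a)
`a = [59, 10, 96]` → a = [59, 10, 96]
`b.append(382)` → b = [2, 5, 6, 382]
`print(a)` → prints [59, 10, 96]
`print(b)` → prints [2, 5, 6, 382]

Answer:
[59, 10, 96]
[2, 5, 6, 382]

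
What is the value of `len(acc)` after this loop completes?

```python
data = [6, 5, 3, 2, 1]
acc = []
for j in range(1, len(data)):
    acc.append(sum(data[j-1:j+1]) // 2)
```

Number of 2-element averages
`acc` takes the values: [] → [5] → [5, 4] → [5, 4, 2] → [5, 4, 2, 1]
So `len(acc)` = 4

Answer: 4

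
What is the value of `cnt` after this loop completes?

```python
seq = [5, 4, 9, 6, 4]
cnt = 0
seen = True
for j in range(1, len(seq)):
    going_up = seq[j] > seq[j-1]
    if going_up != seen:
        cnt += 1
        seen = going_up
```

Count direction changes in [5, 4, 9, 6, 4]
`cnt` takes the values: 0 → 1 → 2 → 3

Answer: 3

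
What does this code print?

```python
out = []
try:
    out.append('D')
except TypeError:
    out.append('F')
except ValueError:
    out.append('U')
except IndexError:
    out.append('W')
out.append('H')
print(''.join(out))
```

Execution trace: 'D' (try body, no exception) → 'H' (after the try/except). Output: DH

Answer: DH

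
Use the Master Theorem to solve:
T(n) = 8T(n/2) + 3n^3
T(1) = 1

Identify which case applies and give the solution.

a=8, b=2, f(n)=3n^3. log_2(8) = 3. Since c=3 = 3, Case 2 applies: T(n) = Θ(n^log_b(a) · log n) = O(n^3 log n).

Answer: O(n^3 log n) - Case 2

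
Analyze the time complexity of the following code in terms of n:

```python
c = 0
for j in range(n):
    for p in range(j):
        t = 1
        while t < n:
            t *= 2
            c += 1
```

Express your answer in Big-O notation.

Each loop level contributes: n × n × log n. Multiplying the contributions gives O(n^2 log n).

Answer: O(n^2 log n)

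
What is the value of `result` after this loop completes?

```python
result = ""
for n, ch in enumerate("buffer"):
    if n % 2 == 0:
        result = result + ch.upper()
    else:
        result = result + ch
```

Uppercase even positions in 'buffer'
`result` takes the values: "" → "B" → "Bu" → "BuF" → "BuFf" → "BuFfE" → "BuFfEr"

Answer: "BuFfEr"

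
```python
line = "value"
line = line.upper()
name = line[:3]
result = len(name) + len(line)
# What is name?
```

Trace:
`line = "value"` → line = 'value'
`line = line.upper()` → line = 'VALUE'
`name = line[:3]` → name = 'VAL'
`result = len(name) + len(line)` → result = 8
So name = 'VAL'

Answer: 'VAL'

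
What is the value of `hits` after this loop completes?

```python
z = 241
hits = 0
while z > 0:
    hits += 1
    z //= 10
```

Count digits by repeated division by 10
`hits` takes the values: 0 → 1 → 2 → 3

Answer: 3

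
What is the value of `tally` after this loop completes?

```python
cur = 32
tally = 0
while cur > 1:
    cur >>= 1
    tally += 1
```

Count right shifts until 1
`tally` takes the values: 0 → 1 → 2 → 3 → 4 → 5

Answer: 5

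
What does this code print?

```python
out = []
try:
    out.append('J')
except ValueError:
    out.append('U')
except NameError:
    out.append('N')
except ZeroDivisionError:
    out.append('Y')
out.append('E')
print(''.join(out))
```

Execution trace: 'J' (try body, no exception) → 'E' (after the try/except). Output: JE

Answer: JE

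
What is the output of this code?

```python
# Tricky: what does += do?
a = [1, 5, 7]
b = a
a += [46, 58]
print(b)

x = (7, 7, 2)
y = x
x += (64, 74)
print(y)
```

Key concept: += behavior differs for mutable vs immutable.
Step by step:
`a = [1, 5, 7]` → a = [1, 5, 7]
`b = a` → b = [1, 5, 7] (same object as a)
`a += [46, 58]` → a = [1, 5, 7, 46, 58] (same object as b); b = [1, 5, 7, 46, 58] (same object as a)
`print(b)` → prints [1, 5, 7, 46, 58]
`x = (7, 7, 2)` → x = (7, 7, 2)
`y = x` → y = (7, 7, 2)
`x += (64, 74)` → x = (7, 7, 2, 64, 74)
`print(y)` → prints (7, 7, 2)

Answer:
[1, 5, 7, 46, 58]
(7, 7, 2)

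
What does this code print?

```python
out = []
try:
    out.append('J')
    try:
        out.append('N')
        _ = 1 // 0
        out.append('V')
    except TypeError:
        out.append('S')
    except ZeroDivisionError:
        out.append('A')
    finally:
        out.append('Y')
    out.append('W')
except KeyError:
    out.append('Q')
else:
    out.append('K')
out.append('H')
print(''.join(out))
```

Execution trace: 'J' (try body) → 'N' (inner try body) → 'A' (inner except ZeroDivisionError) → 'Y' (inner finally) → 'W' (try body, no exception) → 'K' (else) → 'H' (after the try/except). Output: JNAYWKH

Answer: JNAYWKH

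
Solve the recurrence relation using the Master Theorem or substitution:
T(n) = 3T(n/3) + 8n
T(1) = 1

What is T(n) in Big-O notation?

By Master Theorem: a=3, b=3, f(n)=8n. Since log_3(3) = 1 and f(n) = Θ(n^1), Case 2 applies. T(n) = O(n log n).

Answer: O(n log n)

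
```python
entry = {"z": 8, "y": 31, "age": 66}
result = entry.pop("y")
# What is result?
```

Trace:
`entry = {"z": 8, "y": 31, "age": 66}` → entry = {'z': 8, 'y': 31, 'age': 66}
`result = entry.pop("y")` → entry = {'z': 8, 'age': 66}; result = 31
So result = 31

Answer: 31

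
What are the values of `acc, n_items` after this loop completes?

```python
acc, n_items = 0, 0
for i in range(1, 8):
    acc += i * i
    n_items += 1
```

Sum of squares and count
`acc, n_items` takes the values: (0, 0) → (1, 0) → (1, 1) → (5, 1) → (5, 2) → (14, 2) → (14, 3) → (30, 3) → (30, 4) → (55, 4) → (55, 5) → (91, 5) → (91, 6) → (140, 6) → (140, 7)

Answer: 140, 7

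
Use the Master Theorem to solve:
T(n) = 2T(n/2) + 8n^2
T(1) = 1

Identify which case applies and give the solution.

a=2, b=2, f(n)=8n^2. log_2(2) = 1. Since c=2 > 1 and the regularity condition holds (2(n/2)^2 = (2/2^2)n^2 with 2/2^2 < 1), Case 3 applies: T(n) = Θ(f(n)) = O(n^2).

Answer: O(n^2) - Case 3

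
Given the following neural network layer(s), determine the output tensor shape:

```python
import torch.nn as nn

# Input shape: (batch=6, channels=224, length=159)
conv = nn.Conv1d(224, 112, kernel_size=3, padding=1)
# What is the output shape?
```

Input: (6, 224, 159) -> Output: (6, 112, 159)

Answer: (6, 112, 159)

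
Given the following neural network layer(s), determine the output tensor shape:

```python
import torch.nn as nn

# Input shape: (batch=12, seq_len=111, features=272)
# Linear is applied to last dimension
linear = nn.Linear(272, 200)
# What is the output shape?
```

Input: (12, 111, 272) -> Output: (12, 111, 200)

Answer: (12, 111, 200)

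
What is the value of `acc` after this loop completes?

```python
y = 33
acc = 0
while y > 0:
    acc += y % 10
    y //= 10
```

Sum digits of 33
`acc` takes the values: 0 → 3 → 6

Answer: 6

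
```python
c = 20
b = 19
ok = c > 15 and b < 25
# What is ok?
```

Trace:
`c = 20` → c = 20
`b = 19` → b = 19
`ok = c > 15 and b < 25` → ok = True
So ok = True

Answer: True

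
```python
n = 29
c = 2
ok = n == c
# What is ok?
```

Trace:
`n = 29` → n = 29
`c = 2` → c = 2
`ok = n == c` → ok = False
So ok = False

Answer: False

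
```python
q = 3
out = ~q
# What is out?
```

Trace:
`q = 3` → q = 3
`out = ~q` → out = -4
So out = -4

Answer: -4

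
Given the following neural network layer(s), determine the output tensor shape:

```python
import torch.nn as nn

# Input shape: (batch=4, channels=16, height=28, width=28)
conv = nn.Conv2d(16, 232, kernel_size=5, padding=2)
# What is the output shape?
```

Input: (4, 16, 28, 28) -> Output: (4, 232, 28, 28)

Answer: (4, 232, 28, 28)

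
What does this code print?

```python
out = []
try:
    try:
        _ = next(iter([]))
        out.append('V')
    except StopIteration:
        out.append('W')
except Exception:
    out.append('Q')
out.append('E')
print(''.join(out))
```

Execution trace: 'W' (inner except StopIteration) → 'E' (after the try/except). Output: WE

Answer: WE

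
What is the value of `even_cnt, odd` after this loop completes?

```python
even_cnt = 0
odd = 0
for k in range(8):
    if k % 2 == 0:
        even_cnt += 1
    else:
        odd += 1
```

Count evens and odds in range(8)
`even_cnt, odd` takes the values: (0, 0) → (1, 0) → (1, 1) → (2, 1) → (2, 2) → (3, 2) → (3, 3) → (4, 3) → (4, 4)

Answer: 4, 4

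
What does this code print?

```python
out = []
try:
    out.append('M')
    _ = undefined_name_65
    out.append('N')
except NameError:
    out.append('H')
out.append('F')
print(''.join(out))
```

Execution trace: 'M' (try body) → 'H' (except NameError) → 'F' (after the try/except). Output: MHF

Answer: MHF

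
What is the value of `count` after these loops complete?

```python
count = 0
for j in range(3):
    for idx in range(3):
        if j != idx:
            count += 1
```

3² - 3 (exclude diagonal)
`count` takes the values: 0 → 1 → 2 → 3 → 4 → 5 → 6

Answer: 6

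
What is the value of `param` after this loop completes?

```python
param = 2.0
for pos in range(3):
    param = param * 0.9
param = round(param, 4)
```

Exponential decay: 2.0 * 0.9^3
`param` takes the values: 2.0 → 1.8 → 1.62 → 1.458

Answer: 1.458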